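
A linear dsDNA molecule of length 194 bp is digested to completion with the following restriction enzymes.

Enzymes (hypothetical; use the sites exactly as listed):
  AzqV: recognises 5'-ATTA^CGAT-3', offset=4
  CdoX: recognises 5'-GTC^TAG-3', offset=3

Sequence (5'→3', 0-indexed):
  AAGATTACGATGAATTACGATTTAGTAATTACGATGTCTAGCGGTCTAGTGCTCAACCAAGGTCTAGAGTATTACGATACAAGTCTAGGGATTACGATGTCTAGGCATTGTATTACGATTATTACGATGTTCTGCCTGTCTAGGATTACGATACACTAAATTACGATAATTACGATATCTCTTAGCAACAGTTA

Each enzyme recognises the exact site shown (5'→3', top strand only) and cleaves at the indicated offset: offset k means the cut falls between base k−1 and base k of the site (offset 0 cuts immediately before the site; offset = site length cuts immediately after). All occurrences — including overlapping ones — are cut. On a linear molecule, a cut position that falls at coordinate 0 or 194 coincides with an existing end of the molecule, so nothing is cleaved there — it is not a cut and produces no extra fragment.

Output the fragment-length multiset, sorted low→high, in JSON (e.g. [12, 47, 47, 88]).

Per-enzyme occurrences:
  AzqV ATTACGAT/4: at [3, 13, 27, 70, 90, 111, 120, 144, 159, 168] ⇒ [7, 17, 31, 74, 94, 115, 124, 148, 163, 172]
  CdoX GTCTAG/3: at [35, 43, 61, 82, 98, 137] ⇒ [38, 46, 64, 85, 101, 140]

Pooled cuts: [7, 17, 31, 38, 46, 64, 74, 85, 94, 101, 115, 124, 140, 148, 163, 172]

Fragment lengths:
  [0,7): 7 bp
  [7,17): 10 bp
  [17,31): 14 bp
  [31,38): 7 bp
  [38,46): 8 bp
  [46,64): 18 bp
  [64,74): 10 bp
  [74,85): 11 bp
  [85,94): 9 bp
  [94,101): 7 bp
  [101,115): 14 bp
  [115,124): 9 bp
  [124,140): 16 bp
  [140,148): 8 bp
  [148,163): 15 bp
  [163,172): 9 bp
  [172,194): 22 bp

[7,7,7,8,8,9,9,9,10,10,11,14,14,15,16,18,22]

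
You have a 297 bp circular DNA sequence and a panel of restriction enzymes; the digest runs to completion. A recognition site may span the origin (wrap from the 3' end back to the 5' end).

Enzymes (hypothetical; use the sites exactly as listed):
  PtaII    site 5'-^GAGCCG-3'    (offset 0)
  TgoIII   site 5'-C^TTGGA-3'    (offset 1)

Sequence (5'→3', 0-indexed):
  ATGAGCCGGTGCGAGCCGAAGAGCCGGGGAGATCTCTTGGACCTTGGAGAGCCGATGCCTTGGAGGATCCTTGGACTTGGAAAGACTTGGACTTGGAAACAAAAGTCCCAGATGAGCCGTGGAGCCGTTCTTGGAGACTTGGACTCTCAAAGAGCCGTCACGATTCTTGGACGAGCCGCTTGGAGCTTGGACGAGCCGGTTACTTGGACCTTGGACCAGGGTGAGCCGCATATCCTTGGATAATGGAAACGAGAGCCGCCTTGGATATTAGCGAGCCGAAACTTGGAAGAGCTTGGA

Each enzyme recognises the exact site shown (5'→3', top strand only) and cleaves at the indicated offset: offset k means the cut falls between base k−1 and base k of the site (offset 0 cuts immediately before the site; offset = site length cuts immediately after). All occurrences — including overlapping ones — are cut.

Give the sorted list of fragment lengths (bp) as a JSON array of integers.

[5,6,6,6,6,7,7,7,7,7,8,8,8,8,9,10,10,10,10,11,11,11,12,12,13,13,15,16,17,21]

Scan for sites:
  PtaII GAGCCG/0: at [2, 12, 20, 48, 113, 121, 151, 172, 192, 222, 252, 272] ⇒ [2, 12, 20, 48, 113, 121, 151, 172, 192, 222, 252, 272]
  TgoIII CTTGGA/1: at [35, 42, 58, 69, 75, 85, 91, 129, 137, 165, 178, 185, 202, 209, 234, 259, 281, 291] ⇒ [36, 43, 59, 70, 76, 86, 92, 130, 138, 166, 179, 186, 203, 210, 235, 260, 282, 292]

Pooled cuts: [2, 12, 20, 36, 43, 48, 59, 70, 76, 86, 92, 113, 121, 130, 138, 151, 166, 172, 179, 186, 192, 203, 210, 222, 235, 252, 260, 272, 282, 292]

Fragment lengths:
  2→12: 10 bp
  12→20: 8 bp
  20→36: 16 bp
  36→43: 7 bp
  43→48: 5 bp
  48→59: 11 bp
  59→70: 11 bp
  70→76: 6 bp
  76→86: 10 bp
  86→92: 6 bp
  92→113: 21 bp
  113→121: 8 bp
  121→130: 9 bp
  130→138: 8 bp
  138→151: 13 bp
  151→166: 15 bp
  166→172: 6 bp
  172→179: 7 bp
  179→186: 7 bp
  186→192: 6 bp
  192→203: 11 bp
  203→210: 7 bp
  210→222: 12 bp
  222→235: 13 bp
  235→252: 17 bp
  252→260: 8 bp
  260→272: 12 bp
  272→282: 10 bp
  282→292: 10 bp
  292→2 (wrap): 297-292+2 = 7 bp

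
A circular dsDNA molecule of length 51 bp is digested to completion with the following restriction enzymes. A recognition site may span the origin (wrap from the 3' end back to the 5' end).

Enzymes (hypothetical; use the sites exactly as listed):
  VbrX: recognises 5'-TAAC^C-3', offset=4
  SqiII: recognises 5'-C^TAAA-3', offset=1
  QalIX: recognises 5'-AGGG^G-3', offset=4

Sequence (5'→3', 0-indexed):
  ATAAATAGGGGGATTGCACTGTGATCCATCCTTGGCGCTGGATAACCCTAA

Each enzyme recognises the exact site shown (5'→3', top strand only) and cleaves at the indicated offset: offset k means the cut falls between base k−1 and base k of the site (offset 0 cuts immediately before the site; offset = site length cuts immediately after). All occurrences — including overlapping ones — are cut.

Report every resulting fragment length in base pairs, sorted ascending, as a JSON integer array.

Per-enzyme occurrences:
  VbrX (TAACC, off=4): starts [42] → cuts [46]
  SqiII (CTAAA, off=1): starts [47] → cuts [48]
  QalIX (AGGGG, off=4): starts [6] → cuts [10]

Pooled cuts: [10, 46, 48]

Fragments:
  10→46: 36 bp
  46→48: 2 bp
  48→10 (wrap): 51-48+10 = 13 bp

[2,13,36]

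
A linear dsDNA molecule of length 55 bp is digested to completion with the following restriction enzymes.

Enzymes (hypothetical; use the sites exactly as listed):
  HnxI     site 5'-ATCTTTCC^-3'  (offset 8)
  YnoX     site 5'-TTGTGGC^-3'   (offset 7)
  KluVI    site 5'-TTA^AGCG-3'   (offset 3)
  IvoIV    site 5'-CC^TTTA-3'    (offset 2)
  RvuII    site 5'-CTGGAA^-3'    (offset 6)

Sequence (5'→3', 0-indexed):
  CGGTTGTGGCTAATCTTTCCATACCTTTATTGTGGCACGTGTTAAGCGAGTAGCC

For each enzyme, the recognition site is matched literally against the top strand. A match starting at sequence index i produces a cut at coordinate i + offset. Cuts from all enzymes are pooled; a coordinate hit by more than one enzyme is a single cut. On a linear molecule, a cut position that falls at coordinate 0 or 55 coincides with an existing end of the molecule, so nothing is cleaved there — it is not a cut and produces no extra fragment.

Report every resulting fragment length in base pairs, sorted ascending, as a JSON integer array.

[5,8,10,10,11,11]

Site scan:
  HnxI ATCTTTCC/8: at [12] ⇒ [20]
  YnoX TTGTGGC/7: at [3, 29] ⇒ [10, 36]
  KluVI TTAAGCG/3: at [41] ⇒ [44]
  IvoIV CCTTTA/2: at [23] ⇒ [25]
  RvuII (CTGGAA, off=6): no sites

All cut coordinates (distinct, sorted): [10, 20, 25, 36, 44]

Fragment lengths:
  [0,10): 10 bp
  [10,20): 10 bp
  [20,25): 5 bp
  [25,36): 11 bp
  [36,44): 8 bp
  [44,55): 11 bp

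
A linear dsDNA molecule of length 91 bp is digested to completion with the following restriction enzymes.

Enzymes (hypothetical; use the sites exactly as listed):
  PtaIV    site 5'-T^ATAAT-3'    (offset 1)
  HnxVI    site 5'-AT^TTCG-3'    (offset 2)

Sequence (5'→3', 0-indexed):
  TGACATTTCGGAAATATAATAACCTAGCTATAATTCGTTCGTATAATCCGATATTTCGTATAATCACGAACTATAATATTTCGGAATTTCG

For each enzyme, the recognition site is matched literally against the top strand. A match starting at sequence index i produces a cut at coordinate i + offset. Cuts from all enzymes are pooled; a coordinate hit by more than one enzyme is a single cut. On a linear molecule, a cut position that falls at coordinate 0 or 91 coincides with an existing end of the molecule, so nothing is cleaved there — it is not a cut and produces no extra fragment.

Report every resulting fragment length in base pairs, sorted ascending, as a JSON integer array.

Per-enzyme occurrences:
  PtaIV TATAAT/1: at [14, 28, 41, 58, 71] ⇒ [15, 29, 42, 59, 72]
  HnxVI ATTTCG/2: at [4, 52, 77, 85] ⇒ [6, 54, 79, 87]

All cut coordinates (distinct, sorted): [6, 15, 29, 42, 54, 59, 72, 79, 87]

Fragment lengths:
  [0,6): 6 bp
  [6,15): 9 bp
  [15,29): 14 bp
  [29,42): 13 bp
  [42,54): 12 bp
  [54,59): 5 bp
  [59,72): 13 bp
  [72,79): 7 bp
  [79,87): 8 bp
  [87,91): 4 bp

[4,5,6,7,8,9,12,13,13,14]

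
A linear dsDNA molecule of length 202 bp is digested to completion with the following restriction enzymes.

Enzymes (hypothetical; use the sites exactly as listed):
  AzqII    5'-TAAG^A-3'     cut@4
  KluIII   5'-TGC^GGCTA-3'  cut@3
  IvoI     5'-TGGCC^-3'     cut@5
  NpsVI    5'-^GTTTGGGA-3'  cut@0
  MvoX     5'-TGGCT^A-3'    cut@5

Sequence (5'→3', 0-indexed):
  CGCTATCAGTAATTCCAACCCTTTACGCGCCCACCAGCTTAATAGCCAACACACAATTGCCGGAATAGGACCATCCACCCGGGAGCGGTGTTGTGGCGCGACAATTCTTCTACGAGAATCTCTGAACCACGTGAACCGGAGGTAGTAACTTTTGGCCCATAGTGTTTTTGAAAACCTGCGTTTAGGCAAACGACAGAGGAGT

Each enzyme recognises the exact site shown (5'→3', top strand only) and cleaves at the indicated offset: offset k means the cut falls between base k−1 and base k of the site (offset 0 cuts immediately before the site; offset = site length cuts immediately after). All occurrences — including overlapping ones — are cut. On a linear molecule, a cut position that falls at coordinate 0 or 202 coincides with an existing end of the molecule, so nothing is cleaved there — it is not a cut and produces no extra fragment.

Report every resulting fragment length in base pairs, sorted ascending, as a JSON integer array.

[45,157]

Site scan:
  AzqII (TAAGA, off=4): no sites
  KluIII (TGCGGCTA, off=3): no sites
  IvoI TGGCC/5: at [152] ⇒ [157]
  NpsVI (GTTTGGGA, off=0): no sites
  MvoX (TGGCTA, off=5): no sites

Pooled cuts: [157]

Fragment lengths:
  [0,157): 157 bp
  [157,202): 45 bp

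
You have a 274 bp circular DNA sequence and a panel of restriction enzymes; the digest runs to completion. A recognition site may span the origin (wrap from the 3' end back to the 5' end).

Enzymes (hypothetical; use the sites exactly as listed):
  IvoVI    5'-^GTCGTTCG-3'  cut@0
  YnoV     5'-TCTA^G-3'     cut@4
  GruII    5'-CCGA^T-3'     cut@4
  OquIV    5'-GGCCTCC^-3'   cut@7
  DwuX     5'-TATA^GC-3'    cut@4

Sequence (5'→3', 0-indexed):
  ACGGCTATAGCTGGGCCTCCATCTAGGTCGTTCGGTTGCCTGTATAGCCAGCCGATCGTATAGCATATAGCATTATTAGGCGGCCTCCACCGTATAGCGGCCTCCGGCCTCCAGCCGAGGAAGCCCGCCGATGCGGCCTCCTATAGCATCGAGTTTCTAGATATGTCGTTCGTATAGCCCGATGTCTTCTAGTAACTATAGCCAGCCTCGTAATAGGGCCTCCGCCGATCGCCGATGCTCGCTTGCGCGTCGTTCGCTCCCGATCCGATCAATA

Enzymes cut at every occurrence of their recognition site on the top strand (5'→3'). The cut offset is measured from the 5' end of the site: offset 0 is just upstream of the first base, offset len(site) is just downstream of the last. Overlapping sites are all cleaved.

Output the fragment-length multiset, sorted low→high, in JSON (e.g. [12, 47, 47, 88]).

Per-enzyme occurrences:
  IvoVI (GTCGTTCG, off=0): starts [26, 164, 248] → cuts [26, 164, 248]
  YnoV (TCTAG, off=4): starts [21, 155, 187] → cuts [25, 159, 191]
  GruII (CCGAT, off=4): starts [51, 127, 178, 224, 231, 259, 264] → cuts [55, 131, 182, 228, 235, 263, 268]
  OquIV (GGCCTCC, off=7): starts [13, 81, 98, 105, 134, 216] → cuts [20, 88, 105, 112, 141, 223]
  DwuX (TATAGC, off=4): starts [5, 42, 58, 65, 92, 141, 172, 196] → cuts [9, 46, 62, 69, 96, 145, 176, 200]

Pooled cuts: [9, 20, 25, 26, 46, 55, 62, 69, 88, 96, 105, 112, 131, 141, 145, 159, 164, 176, 182, 191, 200, 223, 228, 235, 248, 263, 268]

Fragment lengths:
  9→20: 11 bp
  20→25: 5 bp
  25→26: 1 bp
  26→46: 20 bp
  46→55: 9 bp
  55→62: 7 bp
  62→69: 7 bp
  69→88: 19 bp
  88→96: 8 bp
  96→105: 9 bp
  105→112: 7 bp
  112→131: 19 bp
  131→141: 10 bp
  141→145: 4 bp
  145→159: 14 bp
  159→164: 5 bp
  164→176: 12 bp
  176→182: 6 bp
  182→191: 9 bp
  191→200: 9 bp
  200→223: 23 bp
  223→228: 5 bp
  228→235: 7 bp
  235→248: 13 bp
  248→263: 15 bp
  263→268: 5 bp
  268→9 (wrap): 274-268+9 = 15 bp

[1,4,5,5,5,5,6,7,7,7,7,8,9,9,9,9,10,11,12,13,14,15,15,19,19,20,23]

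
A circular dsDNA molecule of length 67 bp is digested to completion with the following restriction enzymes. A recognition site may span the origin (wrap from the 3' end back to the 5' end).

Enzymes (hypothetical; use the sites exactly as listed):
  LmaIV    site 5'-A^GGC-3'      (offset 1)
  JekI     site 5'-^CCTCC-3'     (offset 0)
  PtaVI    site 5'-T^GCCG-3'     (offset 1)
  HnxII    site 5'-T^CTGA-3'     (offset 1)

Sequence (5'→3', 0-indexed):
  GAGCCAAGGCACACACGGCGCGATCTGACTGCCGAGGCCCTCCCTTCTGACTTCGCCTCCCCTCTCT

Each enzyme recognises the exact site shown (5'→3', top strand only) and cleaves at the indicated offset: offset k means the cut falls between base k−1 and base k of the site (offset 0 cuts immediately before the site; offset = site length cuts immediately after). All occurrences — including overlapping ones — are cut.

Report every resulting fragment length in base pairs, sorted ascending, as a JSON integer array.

[3,5,6,8,9,9,10,17]

Scan for sites:
  LmaIV AGGC/1: at [6, 34] ⇒ [7, 35]
  JekI CCTCC/0: at [38, 55] ⇒ [38, 55]
  PtaVI TGCCG/1: at [29] ⇒ [30]
  HnxII TCTGA/1: at [23, 45, 64] ⇒ [24, 46, 65]

Pooled cuts: [7, 24, 30, 35, 38, 46, 55, 65]

Fragment lengths:
  7→24: 17 bp
  24→30: 6 bp
  30→35: 5 bp
  35→38: 3 bp
  38→46: 8 bp
  46→55: 9 bp
  55→65: 10 bp
  65→7 (wrap): 67-65+7 = 9 bp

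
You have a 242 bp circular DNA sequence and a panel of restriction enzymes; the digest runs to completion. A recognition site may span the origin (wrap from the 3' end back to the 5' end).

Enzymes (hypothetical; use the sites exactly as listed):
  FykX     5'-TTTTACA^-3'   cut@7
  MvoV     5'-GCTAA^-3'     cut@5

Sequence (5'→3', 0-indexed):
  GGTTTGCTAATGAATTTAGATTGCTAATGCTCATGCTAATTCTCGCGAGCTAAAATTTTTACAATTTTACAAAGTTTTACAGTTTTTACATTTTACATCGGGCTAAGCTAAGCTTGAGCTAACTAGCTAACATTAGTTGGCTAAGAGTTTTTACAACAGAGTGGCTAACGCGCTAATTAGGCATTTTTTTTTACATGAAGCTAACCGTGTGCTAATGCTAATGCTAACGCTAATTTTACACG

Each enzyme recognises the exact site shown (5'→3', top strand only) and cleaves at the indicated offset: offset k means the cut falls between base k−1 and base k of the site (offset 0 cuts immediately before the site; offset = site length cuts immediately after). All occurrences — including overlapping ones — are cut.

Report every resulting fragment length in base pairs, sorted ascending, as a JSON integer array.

Scan for sites:
  FykX (TTTTACA, off=7): starts [56, 64, 74, 83, 90, 148, 188, 233] → cuts [63, 71, 81, 90, 97, 155, 195, 240]
  MvoV (GCTAA, off=5): starts [5, 22, 34, 48, 101, 106, 117, 125, 139, 163, 171, 199, 210, 216, 222, 228] → cuts [10, 27, 39, 53, 106, 111, 122, 130, 144, 168, 176, 204, 215, 221, 227, 233]

All cut coordinates (distinct, sorted): [10, 27, 39, 53, 63, 71, 81, 90, 97, 106, 111, 122, 130, 144, 155, 168, 176, 195, 204, 215, 221, 227, 233, 240]

Fragments:
  10→27: 17 bp
  27→39: 12 bp
  39→53: 14 bp
  53→63: 10 bp
  63→71: 8 bp
  71→81: 10 bp
  81→90: 9 bp
  90→97: 7 bp
  97→106: 9 bp
  106→111: 5 bp
  111→122: 11 bp
  122→130: 8 bp
  130→144: 14 bp
  144→155: 11 bp
  155→168: 13 bp
  168→176: 8 bp
  176→195: 19 bp
  195→204: 9 bp
  204→215: 11 bp
  215→221: 6 bp
  221→227: 6 bp
  227→233: 6 bp
  233→240: 7 bp
  240→10 (wrap): 242-240+10 = 12 bp

[5,6,6,6,7,7,8,8,8,9,9,9,10,10,11,11,11,12,12,13,14,14,17,19]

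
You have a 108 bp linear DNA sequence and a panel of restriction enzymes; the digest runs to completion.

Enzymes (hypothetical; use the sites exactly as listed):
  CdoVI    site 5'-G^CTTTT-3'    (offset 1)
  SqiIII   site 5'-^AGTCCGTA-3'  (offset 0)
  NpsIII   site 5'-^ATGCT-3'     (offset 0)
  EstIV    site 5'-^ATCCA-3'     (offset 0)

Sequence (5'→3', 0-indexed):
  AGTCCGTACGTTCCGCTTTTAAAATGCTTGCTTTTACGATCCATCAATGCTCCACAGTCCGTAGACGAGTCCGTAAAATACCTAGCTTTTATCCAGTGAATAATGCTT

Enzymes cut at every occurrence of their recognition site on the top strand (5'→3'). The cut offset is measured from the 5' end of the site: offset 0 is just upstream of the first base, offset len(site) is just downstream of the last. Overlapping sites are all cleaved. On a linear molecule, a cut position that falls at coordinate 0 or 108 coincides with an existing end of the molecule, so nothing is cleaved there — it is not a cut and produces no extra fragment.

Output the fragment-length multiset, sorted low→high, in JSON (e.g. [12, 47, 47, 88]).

[5,6,7,8,8,8,9,12,12,15,18]

Scan for sites:
  CdoVI (GCTTTT, off=1): starts [14, 29, 84] → cuts [15, 30, 85]
  SqiIII (AGTCCGTA, off=0): starts [0, 55, 67] → cuts [55, 67] (position 0 is a terminus of the linear molecule — no cut)
  NpsIII (ATGCT, off=0): starts [23, 46, 102] → cuts [23, 46, 102]
  EstIV (ATCCA, off=0): starts [38, 90] → cuts [38, 90]

All cut coordinates (distinct, sorted): [15, 23, 30, 38, 46, 55, 67, 85, 90, 102]

Fragment lengths:
  [0,15): 15 bp
  [15,23): 8 bp
  [23,30): 7 bp
  [30,38): 8 bp
  [38,46): 8 bp
  [46,55): 9 bp
  [55,67): 12 bp
  [67,85): 18 bp
  [85,90): 5 bp
  [90,102): 12 bp
  [102,108): 6 bp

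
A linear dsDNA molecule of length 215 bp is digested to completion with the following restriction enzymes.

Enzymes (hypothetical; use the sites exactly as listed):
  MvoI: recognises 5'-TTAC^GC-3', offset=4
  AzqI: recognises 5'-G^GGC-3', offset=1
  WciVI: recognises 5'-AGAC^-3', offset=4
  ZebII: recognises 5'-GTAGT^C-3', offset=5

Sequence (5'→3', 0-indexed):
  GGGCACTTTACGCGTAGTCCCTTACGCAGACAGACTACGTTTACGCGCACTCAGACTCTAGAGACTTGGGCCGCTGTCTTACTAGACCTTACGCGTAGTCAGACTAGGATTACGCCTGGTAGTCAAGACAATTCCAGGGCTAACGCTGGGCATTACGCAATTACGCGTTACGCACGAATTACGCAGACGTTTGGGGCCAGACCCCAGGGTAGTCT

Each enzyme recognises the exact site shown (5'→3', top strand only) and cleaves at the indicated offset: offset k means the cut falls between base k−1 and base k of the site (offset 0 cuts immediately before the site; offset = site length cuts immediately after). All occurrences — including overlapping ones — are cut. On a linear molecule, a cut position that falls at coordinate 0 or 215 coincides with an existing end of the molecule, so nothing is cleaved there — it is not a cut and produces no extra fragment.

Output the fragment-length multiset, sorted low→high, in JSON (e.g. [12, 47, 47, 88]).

Scan for sites:
  MvoI (TTACGC, off=4): starts [7, 21, 40, 88, 109, 152, 160, 167, 178] → cuts [11, 25, 44, 92, 113, 156, 164, 171, 182]
  AzqI (GGGC, off=1): starts [0, 67, 136, 147, 193] → cuts [1, 68, 137, 148, 194]
  WciVI (AGAC, off=4): starts [27, 31, 52, 61, 83, 100, 125, 184, 198] → cuts [31, 35, 56, 65, 87, 104, 129, 188, 202]
  ZebII (GTAGTC, off=5): starts [13, 94, 118, 208] → cuts [18, 99, 123, 213]

All cut coordinates (distinct, sorted): [1, 11, 18, 25, 31, 35, 44, 56, 65, 68, 87, 92, 99, 104, 113, 123, 129, 137, 148, 156, 164, 171, 182, 188, 194, 202, 213]

Fragments:
  [0,1): 1 bp
  [1,11): 10 bp
  [11,18): 7 bp
  [18,25): 7 bp
  [25,31): 6 bp
  [31,35): 4 bp
  [35,44): 9 bp
  [44,56): 12 bp
  [56,65): 9 bp
  [65,68): 3 bp
  [68,87): 19 bp
  [87,92): 5 bp
  [92,99): 7 bp
  [99,104): 5 bp
  [104,113): 9 bp
  [113,123): 10 bp
  [123,129): 6 bp
  [129,137): 8 bp
  [137,148): 11 bp
  [148,156): 8 bp
  [156,164): 8 bp
  [164,171): 7 bp
  [171,182): 11 bp
  [182,188): 6 bp
  [188,194): 6 bp
  [194,202): 8 bp
  [202,213): 11 bp
  [213,215): 2 bp

[1,2,3,4,5,5,6,6,6,6,7,7,7,7,8,8,8,8,9,9,9,10,10,11,11,11,12,19]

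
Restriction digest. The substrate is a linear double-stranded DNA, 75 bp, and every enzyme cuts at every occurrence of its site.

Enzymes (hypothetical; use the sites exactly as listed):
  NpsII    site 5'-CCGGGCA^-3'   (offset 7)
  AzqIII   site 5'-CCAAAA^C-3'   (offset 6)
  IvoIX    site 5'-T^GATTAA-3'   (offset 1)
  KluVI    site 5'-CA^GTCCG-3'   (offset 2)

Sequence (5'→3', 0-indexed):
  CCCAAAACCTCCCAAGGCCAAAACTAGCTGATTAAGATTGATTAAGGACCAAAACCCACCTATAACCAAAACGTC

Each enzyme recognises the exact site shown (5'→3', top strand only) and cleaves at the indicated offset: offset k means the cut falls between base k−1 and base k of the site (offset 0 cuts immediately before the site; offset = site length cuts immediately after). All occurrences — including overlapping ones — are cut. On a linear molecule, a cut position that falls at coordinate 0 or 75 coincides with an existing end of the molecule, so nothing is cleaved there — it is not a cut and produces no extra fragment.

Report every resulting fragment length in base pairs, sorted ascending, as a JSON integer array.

[4,6,7,10,15,16,17]

Site scan:
  NpsII (CCGGGCA, off=7): no sites
  AzqIII (CCAAAAC, off=6): starts [1, 17, 48, 65] → cuts [7, 23, 54, 71]
  IvoIX (TGATTAA, off=1): starts [28, 38] → cuts [29, 39]
  KluVI (CAGTCCG, off=2): no sites

Pooled cuts: [7, 23, 29, 39, 54, 71]

Fragments:
  [0,7): 7 bp
  [7,23): 16 bp
  [23,29): 6 bp
  [29,39): 10 bp
  [39,54): 15 bp
  [54,71): 17 bp
  [71,75): 4 bp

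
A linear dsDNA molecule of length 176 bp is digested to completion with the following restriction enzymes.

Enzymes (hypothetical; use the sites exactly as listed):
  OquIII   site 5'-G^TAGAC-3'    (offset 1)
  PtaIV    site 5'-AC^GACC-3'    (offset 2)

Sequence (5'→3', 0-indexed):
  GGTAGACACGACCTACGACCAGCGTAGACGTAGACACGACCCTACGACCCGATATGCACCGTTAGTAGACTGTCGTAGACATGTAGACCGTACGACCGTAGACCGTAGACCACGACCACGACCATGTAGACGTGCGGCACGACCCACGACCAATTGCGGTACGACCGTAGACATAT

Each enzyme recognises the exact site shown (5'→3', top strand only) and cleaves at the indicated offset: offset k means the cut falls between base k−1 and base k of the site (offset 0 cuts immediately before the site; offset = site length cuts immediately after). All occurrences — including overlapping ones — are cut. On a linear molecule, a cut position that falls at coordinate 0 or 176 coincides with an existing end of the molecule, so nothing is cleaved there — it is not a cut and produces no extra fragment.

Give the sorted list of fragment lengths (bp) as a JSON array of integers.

Per-enzyme occurrences:
  OquIII GTAGAC/1: at [1, 23, 29, 64, 74, 82, 97, 104, 125, 166] ⇒ [2, 24, 30, 65, 75, 83, 98, 105, 126, 167]
  PtaIV ACGACC/2: at [7, 14, 35, 43, 91, 111, 117, 138, 145, 160] ⇒ [9, 16, 37, 45, 93, 113, 119, 140, 147, 162]

All cut coordinates (distinct, sorted): [2, 9, 16, 24, 30, 37, 45, 65, 75, 83, 93, 98, 105, 113, 119, 126, 140, 147, 162, 167]

Fragment lengths:
  [0,2): 2 bp
  [2,9): 7 bp
  [9,16): 7 bp
  [16,24): 8 bp
  [24,30): 6 bp
  [30,37): 7 bp
  [37,45): 8 bp
  [45,65): 20 bp
  [65,75): 10 bp
  [75,83): 8 bp
  [83,93): 10 bp
  [93,98): 5 bp
  [98,105): 7 bp
  [105,113): 8 bp
  [113,119): 6 bp
  [119,126): 7 bp
  [126,140): 14 bp
  [140,147): 7 bp
  [147,162): 15 bp
  [162,167): 5 bp
  [167,176): 9 bp

[2,5,5,6,6,7,7,7,7,7,7,8,8,8,8,9,10,10,14,15,20]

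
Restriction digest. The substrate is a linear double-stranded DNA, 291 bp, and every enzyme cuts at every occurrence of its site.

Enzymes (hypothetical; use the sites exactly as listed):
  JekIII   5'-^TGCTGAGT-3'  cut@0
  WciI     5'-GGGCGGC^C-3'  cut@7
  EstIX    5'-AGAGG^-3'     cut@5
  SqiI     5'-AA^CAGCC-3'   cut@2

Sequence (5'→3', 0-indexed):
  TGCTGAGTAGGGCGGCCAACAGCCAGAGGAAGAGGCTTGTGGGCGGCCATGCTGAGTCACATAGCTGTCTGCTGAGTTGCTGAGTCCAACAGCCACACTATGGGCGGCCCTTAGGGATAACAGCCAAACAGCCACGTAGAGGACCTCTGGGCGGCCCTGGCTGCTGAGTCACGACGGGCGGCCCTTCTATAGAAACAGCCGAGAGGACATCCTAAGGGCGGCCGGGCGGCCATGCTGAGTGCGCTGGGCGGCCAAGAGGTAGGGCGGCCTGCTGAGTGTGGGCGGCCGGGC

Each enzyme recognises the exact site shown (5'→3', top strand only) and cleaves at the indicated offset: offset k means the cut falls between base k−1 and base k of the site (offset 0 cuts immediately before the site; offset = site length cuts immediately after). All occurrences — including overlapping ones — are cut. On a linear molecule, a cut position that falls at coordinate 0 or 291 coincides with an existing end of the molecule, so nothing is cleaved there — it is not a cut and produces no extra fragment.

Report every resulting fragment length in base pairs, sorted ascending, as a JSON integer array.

[1,2,2,3,5,6,6,7,8,8,8,9,10,11,12,12,12,13,13,14,16,16,17,19,20,20,21]

Per-enzyme occurrences:
  JekIII (TGCTGAGT, off=0): starts [0, 49, 69, 77, 161, 232, 269] → cuts [49, 69, 77, 161, 232, 269] (position 0 is a terminus of the linear molecule — no cut)
  WciI (GGGCGGCC, off=7): starts [9, 40, 101, 148, 175, 215, 223, 245, 261, 279] → cuts [16, 47, 108, 155, 182, 222, 230, 252, 268, 286]
  EstIX (AGAGG, off=5): starts [24, 30, 137, 201, 254] → cuts [29, 35, 142, 206, 259]
  SqiI (AACAGCC, off=2): starts [17, 87, 118, 126, 193] → cuts [19, 89, 120, 128, 195]

All cut coordinates (distinct, sorted): [16, 19, 29, 35, 47, 49, 69, 77, 89, 108, 120, 128, 142, 155, 161, 182, 195, 206, 222, 230, 232, 252, 259, 268, 269, 286]

Fragments:
  [0,16): 16 bp
  [16,19): 3 bp
  [19,29): 10 bp
  [29,35): 6 bp
  [35,47): 12 bp
  [47,49): 2 bp
  [49,69): 20 bp
  [69,77): 8 bp
  [77,89): 12 bp
  [89,108): 19 bp
  [108,120): 12 bp
  [120,128): 8 bp
  [128,142): 14 bp
  [142,155): 13 bp
  [155,161): 6 bp
  [161,182): 21 bp
  [182,195): 13 bp
  [195,206): 11 bp
  [206,222): 16 bp
  [222,230): 8 bp
  [230,232): 2 bp
  [232,252): 20 bp
  [252,259): 7 bp
  [259,268): 9 bp
  [268,269): 1 bp
  [269,286): 17 bp
  [286,291): 5 bp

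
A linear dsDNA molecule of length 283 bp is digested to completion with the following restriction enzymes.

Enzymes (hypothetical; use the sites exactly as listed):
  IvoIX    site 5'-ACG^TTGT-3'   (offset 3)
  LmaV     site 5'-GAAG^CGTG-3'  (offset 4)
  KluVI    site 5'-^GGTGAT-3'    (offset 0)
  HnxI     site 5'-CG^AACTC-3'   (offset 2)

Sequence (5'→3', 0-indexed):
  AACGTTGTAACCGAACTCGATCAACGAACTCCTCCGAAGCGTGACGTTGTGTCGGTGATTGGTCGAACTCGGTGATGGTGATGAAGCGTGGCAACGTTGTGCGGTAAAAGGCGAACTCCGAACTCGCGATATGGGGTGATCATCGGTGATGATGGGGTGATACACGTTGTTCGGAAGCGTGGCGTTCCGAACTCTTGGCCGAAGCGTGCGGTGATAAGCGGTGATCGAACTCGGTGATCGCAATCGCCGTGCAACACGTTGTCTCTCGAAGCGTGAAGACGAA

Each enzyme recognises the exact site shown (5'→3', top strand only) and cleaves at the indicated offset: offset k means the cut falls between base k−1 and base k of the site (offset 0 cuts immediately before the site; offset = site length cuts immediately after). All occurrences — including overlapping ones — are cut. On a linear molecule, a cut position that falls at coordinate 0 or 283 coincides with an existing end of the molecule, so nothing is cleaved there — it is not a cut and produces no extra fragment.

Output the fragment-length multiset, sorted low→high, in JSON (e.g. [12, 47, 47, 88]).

[4,5,5,5,6,7,7,7,8,9,10,10,10,10,11,11,11,12,12,12,13,13,13,14,15,17,26]

Per-enzyme occurrences:
  IvoIX ACGTTGT/3: at [1, 43, 93, 163, 255] ⇒ [4, 46, 96, 166, 258]
  LmaV GAAGCGTG/4: at [35, 82, 173, 200, 267] ⇒ [39, 86, 177, 204, 271]
  KluVI GGTGAT/0: at [53, 70, 76, 134, 144, 155, 209, 219, 232] ⇒ [53, 70, 76, 134, 144, 155, 209, 219, 232]
  HnxI CGAACTC/2: at [11, 24, 63, 111, 118, 187, 225] ⇒ [13, 26, 65, 113, 120, 189, 227]

Pooled cuts: [4, 13, 26, 39, 46, 53, 65, 70, 76, 86, 96, 113, 120, 134, 144, 155, 166, 177, 189, 204, 209, 219, 227, 232, 258, 271]

Fragments:
  [0,4): 4 bp
  [4,13): 9 bp
  [13,26): 13 bp
  [26,39): 13 bp
  [39,46): 7 bp
  [46,53): 7 bp
  [53,65): 12 bp
  [65,70): 5 bp
  [70,76): 6 bp
  [76,86): 10 bp
  [86,96): 10 bp
  [96,113): 17 bp
  [113,120): 7 bp
  [120,134): 14 bp
  [134,144): 10 bp
  [144,155): 11 bp
  [155,166): 11 bp
  [166,177): 11 bp
  [177,189): 12 bp
  [189,204): 15 bp
  [204,209): 5 bp
  [209,219): 10 bp
  [219,227): 8 bp
  [227,232): 5 bp
  [232,258): 26 bp
  [258,271): 13 bp
  [271,283): 12 bp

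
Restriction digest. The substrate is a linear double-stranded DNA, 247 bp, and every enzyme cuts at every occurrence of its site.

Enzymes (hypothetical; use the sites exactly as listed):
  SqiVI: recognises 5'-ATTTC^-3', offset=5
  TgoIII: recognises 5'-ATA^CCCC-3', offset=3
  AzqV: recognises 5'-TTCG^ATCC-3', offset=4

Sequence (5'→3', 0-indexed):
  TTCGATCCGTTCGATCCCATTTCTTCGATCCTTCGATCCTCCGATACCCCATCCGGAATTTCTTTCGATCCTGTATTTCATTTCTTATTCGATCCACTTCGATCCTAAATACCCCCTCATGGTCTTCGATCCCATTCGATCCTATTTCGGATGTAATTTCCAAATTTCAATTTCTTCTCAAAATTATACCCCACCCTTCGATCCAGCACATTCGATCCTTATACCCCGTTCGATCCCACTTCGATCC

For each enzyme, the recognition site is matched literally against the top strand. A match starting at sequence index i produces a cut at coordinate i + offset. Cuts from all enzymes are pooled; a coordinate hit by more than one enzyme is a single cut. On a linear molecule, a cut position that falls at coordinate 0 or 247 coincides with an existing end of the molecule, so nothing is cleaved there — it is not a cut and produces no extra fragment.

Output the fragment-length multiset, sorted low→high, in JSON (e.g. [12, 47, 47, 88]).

[4,4,4,5,5,6,7,8,8,9,9,9,10,10,10,10,10,11,11,12,12,12,14,14,16,17]

Site scan:
  SqiVI ATTTC/5: at [18, 57, 74, 79, 143, 155, 163, 169] ⇒ [23, 62, 79, 84, 148, 160, 168, 174]
  TgoIII ATACCCC/3: at [43, 108, 185, 220] ⇒ [46, 111, 188, 223]
  AzqV TTCGATCC/4: at [0, 9, 23, 31, 63, 87, 97, 124, 134, 196, 210, 228, 239] ⇒ [4, 13, 27, 35, 67, 91, 101, 128, 138, 200, 214, 232, 243]

All cut coordinates (distinct, sorted): [4, 13, 23, 27, 35, 46, 62, 67, 79, 84, 91, 101, 111, 128, 138, 148, 160, 168, 174, 188, 200, 214, 223, 232, 243]

Fragment lengths:
  [0,4): 4 bp
  [4,13): 9 bp
  [13,23): 10 bp
  [23,27): 4 bp
  [27,35): 8 bp
  [35,46): 11 bp
  [46,62): 16 bp
  [62,67): 5 bp
  [67,79): 12 bp
  [79,84): 5 bp
  [84,91): 7 bp
  [91,101): 10 bp
  [101,111): 10 bp
  [111,128): 17 bp
  [128,138): 10 bp
  [138,148): 10 bp
  [148,160): 12 bp
  [160,168): 8 bp
  [168,174): 6 bp
  [174,188): 14 bp
  [188,200): 12 bp
  [200,214): 14 bp
  [214,223): 9 bp
  [223,232): 9 bp
  [232,243): 11 bp
  [243,247): 4 bp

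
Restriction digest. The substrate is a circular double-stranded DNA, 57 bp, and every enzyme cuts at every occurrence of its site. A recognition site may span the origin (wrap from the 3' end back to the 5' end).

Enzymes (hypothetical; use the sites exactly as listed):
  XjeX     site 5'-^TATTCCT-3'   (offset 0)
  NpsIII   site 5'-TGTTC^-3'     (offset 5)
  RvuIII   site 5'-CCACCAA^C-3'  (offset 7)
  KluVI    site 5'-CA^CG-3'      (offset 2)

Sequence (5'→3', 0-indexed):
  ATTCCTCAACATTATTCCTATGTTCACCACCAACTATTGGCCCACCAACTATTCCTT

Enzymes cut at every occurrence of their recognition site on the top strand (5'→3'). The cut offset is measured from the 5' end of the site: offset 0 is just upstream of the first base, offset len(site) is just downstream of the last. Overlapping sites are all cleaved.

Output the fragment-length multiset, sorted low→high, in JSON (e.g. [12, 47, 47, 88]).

[1,7,8,13,13,15]

Scan for sites:
  XjeX (TATTCCT, off=0): starts [12, 49, 56] → cuts [12, 49, 56]
  NpsIII (TGTTC, off=5): starts [20] → cuts [25]
  RvuIII (CCACCAAC, off=7): starts [26, 41] → cuts [33, 48]
  KluVI (CACG, off=2): no sites

Pooled cuts: [12, 25, 33, 48, 49, 56]

Fragment lengths:
  12→25: 13 bp
  25→33: 8 bp
  33→48: 15 bp
  48→49: 1 bp
  49→56: 7 bp
  56→12 (wrap): 57-56+12 = 13 bp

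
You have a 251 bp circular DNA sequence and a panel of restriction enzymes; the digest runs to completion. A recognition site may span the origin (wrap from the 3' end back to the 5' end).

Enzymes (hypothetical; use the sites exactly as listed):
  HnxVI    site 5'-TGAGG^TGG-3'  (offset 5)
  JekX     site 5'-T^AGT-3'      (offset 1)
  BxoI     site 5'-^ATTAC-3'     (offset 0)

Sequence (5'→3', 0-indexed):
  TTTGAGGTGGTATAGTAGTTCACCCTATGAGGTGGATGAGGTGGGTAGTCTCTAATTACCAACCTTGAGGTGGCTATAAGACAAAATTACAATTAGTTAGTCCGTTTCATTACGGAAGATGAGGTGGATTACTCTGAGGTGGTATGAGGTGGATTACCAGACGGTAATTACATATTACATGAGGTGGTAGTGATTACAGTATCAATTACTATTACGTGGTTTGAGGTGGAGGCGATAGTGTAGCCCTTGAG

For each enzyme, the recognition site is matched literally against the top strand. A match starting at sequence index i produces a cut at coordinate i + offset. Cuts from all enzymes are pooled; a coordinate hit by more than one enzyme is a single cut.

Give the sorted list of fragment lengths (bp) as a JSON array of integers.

Site scan:
  HnxVI TGAGGTGG/5: at [2, 27, 36, 65, 119, 134, 144, 179, 221] ⇒ [7, 32, 41, 70, 124, 139, 149, 184, 226]
  JekX TAGT/1: at [12, 15, 45, 93, 97, 187, 235] ⇒ [13, 16, 46, 94, 98, 188, 236]
  BxoI ATTAC/0: at [54, 85, 108, 127, 152, 166, 173, 192, 204, 210] ⇒ [54, 85, 108, 127, 152, 166, 173, 192, 204, 210]

Pooled cuts: [7, 13, 16, 32, 41, 46, 54, 70, 85, 94, 98, 108, 124, 127, 139, 149, 152, 166, 173, 184, 188, 192, 204, 210, 226, 236]

Fragments:
  7→13: 6 bp
  13→16: 3 bp
  16→32: 16 bp
  32→41: 9 bp
  41→46: 5 bp
  46→54: 8 bp
  54→70: 16 bp
  70→85: 15 bp
  85→94: 9 bp
  94→98: 4 bp
  98→108: 10 bp
  108→124: 16 bp
  124→127: 3 bp
  127→139: 12 bp
  139→149: 10 bp
  149→152: 3 bp
  152→166: 14 bp
  166→173: 7 bp
  173→184: 11 bp
  184→188: 4 bp
  188→192: 4 bp
  192→204: 12 bp
  204→210: 6 bp
  210→226: 16 bp
  226→236: 10 bp
  236→7 (wrap): 251-236+7 = 22 bp

[3,3,3,4,4,4,5,6,6,7,8,9,9,10,10,10,11,12,12,14,15,16,16,16,16,22]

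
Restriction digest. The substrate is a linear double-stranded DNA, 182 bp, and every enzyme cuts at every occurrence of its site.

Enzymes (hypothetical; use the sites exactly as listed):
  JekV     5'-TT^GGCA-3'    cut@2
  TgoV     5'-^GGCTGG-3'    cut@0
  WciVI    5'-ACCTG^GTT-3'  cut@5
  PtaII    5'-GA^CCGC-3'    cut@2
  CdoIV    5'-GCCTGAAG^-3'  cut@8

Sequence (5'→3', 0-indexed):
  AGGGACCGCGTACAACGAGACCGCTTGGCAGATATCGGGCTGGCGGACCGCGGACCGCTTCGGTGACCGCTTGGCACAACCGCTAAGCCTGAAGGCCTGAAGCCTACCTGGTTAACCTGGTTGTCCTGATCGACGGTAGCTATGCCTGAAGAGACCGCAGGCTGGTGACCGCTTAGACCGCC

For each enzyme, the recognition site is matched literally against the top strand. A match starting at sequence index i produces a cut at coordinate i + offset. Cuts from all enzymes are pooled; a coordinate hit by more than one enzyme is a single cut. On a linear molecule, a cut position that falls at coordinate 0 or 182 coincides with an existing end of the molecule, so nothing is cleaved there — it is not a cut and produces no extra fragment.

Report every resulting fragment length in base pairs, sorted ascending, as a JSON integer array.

[3,5,5,5,6,6,7,8,8,9,9,9,10,11,12,15,22,32]

Scan for sites:
  JekV (TTGGCA, off=2): starts [24, 70] → cuts [26, 72]
  TgoV (GGCTGG, off=0): starts [37, 159] → cuts [37, 159]
  WciVI (ACCTGGTT, off=5): starts [105, 114] → cuts [110, 119]
  PtaII (GACCGC, off=2): starts [3, 18, 45, 52, 64, 152, 166, 175] → cuts [5, 20, 47, 54, 66, 154, 168, 177]
  CdoIV (GCCTGAAG, off=8): starts [86, 94, 143] → cuts [94, 102, 151]

Pooled cuts: [5, 20, 26, 37, 47, 54, 66, 72, 94, 102, 110, 119, 151, 154, 159, 168, 177]

Fragments:
  [0,5): 5 bp
  [5,20): 15 bp
  [20,26): 6 bp
  [26,37): 11 bp
  [37,47): 10 bp
  [47,54): 7 bp
  [54,66): 12 bp
  [66,72): 6 bp
  [72,94): 22 bp
  [94,102): 8 bp
  [102,110): 8 bp
  [110,119): 9 bp
  [119,151): 32 bp
  [151,154): 3 bp
  [154,159): 5 bp
  [159,168): 9 bp
  [168,177): 9 bp
  [177,182): 5 bp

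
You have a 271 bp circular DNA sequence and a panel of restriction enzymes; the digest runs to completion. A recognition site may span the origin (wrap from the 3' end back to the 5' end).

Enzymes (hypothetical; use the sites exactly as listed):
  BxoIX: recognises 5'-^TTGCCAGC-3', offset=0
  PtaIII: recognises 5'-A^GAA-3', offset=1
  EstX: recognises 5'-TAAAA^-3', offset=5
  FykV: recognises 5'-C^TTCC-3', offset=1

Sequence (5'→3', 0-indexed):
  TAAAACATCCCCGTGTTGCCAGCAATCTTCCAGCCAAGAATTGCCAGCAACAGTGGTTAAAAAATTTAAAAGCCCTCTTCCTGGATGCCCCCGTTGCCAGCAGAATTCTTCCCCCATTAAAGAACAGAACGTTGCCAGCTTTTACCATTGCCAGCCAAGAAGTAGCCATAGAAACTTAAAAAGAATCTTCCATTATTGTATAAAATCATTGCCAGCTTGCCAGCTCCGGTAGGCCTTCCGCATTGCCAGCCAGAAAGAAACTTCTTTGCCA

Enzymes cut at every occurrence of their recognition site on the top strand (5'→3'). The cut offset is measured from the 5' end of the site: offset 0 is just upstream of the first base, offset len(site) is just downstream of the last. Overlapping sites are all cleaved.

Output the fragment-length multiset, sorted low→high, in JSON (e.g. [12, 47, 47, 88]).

Scan for sites:
  BxoIX (TTGCCAGC, off=0): starts [15, 40, 93, 131, 147, 208, 216, 242] → cuts [15, 40, 93, 131, 147, 208, 216, 242]
  PtaIII (AGAA, off=1): starts [36, 101, 120, 125, 157, 169, 181, 251, 255] → cuts [37, 102, 121, 126, 158, 170, 182, 252, 256]
  EstX (TAAAA, off=5): starts [0, 57, 66, 176, 200] → cuts [5, 62, 71, 181, 205]
  FykV (CTTCC, off=1): starts [26, 76, 107, 186, 234] → cuts [27, 77, 108, 187, 235]

All cut coordinates (distinct, sorted): [5, 15, 27, 37, 40, 62, 71, 77, 93, 102, 108, 121, 126, 131, 147, 158, 170, 181, 182, 187, 205, 208, 216, 235, 242, 252, 256]

Fragment lengths:
  5→15: 10 bp
  15→27: 12 bp
  27→37: 10 bp
  37→40: 3 bp
  40→62: 22 bp
  62→71: 9 bp
  71→77: 6 bp
  77→93: 16 bp
  93→102: 9 bp
  102→108: 6 bp
  108→121: 13 bp
  121→126: 5 bp
  126→131: 5 bp
  131→147: 16 bp
  147→158: 11 bp
  158→170: 12 bp
  170→181: 11 bp
  181→182: 1 bp
  182→187: 5 bp
  187→205: 18 bp
  205→208: 3 bp
  208→216: 8 bp
  216→235: 19 bp
  235→242: 7 bp
  242→252: 10 bp
  252→256: 4 bp
  256→5 (wrap): 271-256+5 = 20 bp

[1,3,3,4,5,5,5,6,6,7,8,9,9,10,10,10,11,11,12,12,13,16,16,18,19,20,22]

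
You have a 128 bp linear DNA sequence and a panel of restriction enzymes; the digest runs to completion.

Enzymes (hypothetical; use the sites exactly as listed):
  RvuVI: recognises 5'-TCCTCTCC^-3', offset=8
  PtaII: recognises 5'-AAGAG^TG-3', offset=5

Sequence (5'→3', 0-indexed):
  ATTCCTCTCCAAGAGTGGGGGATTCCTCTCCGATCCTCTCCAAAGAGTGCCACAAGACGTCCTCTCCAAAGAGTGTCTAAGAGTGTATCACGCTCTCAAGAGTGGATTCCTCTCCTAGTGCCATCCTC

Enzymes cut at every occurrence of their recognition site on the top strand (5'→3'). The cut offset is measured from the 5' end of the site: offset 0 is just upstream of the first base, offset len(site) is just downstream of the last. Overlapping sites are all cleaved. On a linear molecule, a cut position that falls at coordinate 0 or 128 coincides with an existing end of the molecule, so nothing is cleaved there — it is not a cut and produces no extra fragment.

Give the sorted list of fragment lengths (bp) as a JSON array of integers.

[5,6,6,10,10,10,13,13,16,19,20]

Per-enzyme occurrences:
  RvuVI TCCTCTCC/8: at [2, 23, 33, 59, 107] ⇒ [10, 31, 41, 67, 115]
  PtaII AAGAGTG/5: at [10, 42, 68, 78, 97] ⇒ [15, 47, 73, 83, 102]

Pooled cuts: [10, 15, 31, 41, 47, 67, 73, 83, 102, 115]

Fragments:
  [0,10): 10 bp
  [10,15): 5 bp
  [15,31): 16 bp
  [31,41): 10 bp
  [41,47): 6 bp
  [47,67): 20 bp
  [67,73): 6 bp
  [73,83): 10 bp
  [83,102): 19 bp
  [102,115): 13 bp
  [115,128): 13 bp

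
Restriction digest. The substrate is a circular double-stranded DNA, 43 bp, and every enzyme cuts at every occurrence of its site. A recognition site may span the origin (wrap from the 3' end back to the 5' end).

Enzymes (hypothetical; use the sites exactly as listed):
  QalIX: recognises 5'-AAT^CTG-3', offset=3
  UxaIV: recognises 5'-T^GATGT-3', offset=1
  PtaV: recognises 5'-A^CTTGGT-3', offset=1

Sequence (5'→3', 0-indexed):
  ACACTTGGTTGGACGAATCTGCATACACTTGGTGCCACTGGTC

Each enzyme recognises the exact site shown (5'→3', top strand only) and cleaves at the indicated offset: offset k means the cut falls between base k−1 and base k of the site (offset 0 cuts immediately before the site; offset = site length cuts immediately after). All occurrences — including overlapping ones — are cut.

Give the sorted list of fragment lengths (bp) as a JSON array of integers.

[9,15,19]

Per-enzyme occurrences:
  QalIX (AATCTG, off=3): starts [15] → cuts [18]
  UxaIV (TGATGT, off=1): no sites
  PtaV (ACTTGGT, off=1): starts [2, 26] → cuts [3, 27]

All cut coordinates (distinct, sorted): [3, 18, 27]

Fragments:
  3→18: 15 bp
  18→27: 9 bp
  27→3 (wrap): 43-27+3 = 19 bp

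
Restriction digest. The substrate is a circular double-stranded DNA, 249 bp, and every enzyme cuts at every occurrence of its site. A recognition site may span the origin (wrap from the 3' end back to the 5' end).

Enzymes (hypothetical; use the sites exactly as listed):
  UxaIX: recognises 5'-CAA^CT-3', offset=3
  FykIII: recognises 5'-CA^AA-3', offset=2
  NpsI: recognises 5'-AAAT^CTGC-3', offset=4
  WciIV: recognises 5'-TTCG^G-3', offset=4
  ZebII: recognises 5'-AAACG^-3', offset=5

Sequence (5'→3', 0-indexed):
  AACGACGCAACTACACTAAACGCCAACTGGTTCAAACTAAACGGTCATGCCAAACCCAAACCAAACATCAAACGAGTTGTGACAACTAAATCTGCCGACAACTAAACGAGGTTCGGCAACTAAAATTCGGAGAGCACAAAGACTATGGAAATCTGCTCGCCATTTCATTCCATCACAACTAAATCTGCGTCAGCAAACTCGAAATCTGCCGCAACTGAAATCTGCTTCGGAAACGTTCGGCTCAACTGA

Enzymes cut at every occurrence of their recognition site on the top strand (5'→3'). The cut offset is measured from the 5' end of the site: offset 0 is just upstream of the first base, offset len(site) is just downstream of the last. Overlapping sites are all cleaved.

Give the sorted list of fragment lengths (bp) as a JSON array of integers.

[4,4,4,4,5,6,6,6,6,6,6,7,7,7,7,8,8,8,9,9,9,9,10,10,10,11,11,12,14,26]

Site scan:
  UxaIX CAACT/3: at [7, 23, 82, 98, 116, 175, 211, 242] ⇒ [10, 26, 85, 101, 119, 178, 214, 245]
  FykIII CAAA/2: at [32, 50, 56, 61, 68, 136, 193] ⇒ [34, 52, 58, 63, 70, 138, 195]
  NpsI AAATCTGC/4: at [87, 148, 180, 201, 217] ⇒ [91, 152, 184, 205, 221]
  WciIV TTCGG/4: at [111, 125, 225, 235] ⇒ [115, 129, 229, 239]
  ZebII AAACG/5: at [17, 38, 69, 103, 230, 248] ⇒ [4, 22, 43, 74, 108, 235]

Pooled cuts: [4, 10, 22, 26, 34, 43, 52, 58, 63, 70, 74, 85, 91, 101, 108, 115, 119, 129, 138, 152, 178, 184, 195, 205, 214, 221, 229, 235, 239, 245]

Fragment lengths:
  4→10: 6 bp
  10→22: 12 bp
  22→26: 4 bp
  26→34: 8 bp
  34→43: 9 bp
  43→52: 9 bp
  52→58: 6 bp
  58→63: 5 bp
  63→70: 7 bp
  70→74: 4 bp
  74→85: 11 bp
  85→91: 6 bp
  91→101: 10 bp
  101→108: 7 bp
  108→115: 7 bp
  115→119: 4 bp
  119→129: 10 bp
  129→138: 9 bp
  138→152: 14 bp
  152→178: 26 bp
  178→184: 6 bp
  184→195: 11 bp
  195→205: 10 bp
  205→214: 9 bp
  214→221: 7 bp
  221→229: 8 bp
  229→235: 6 bp
  235→239: 4 bp
  239→245: 6 bp
  245→4 (wrap): 249-245+4 = 8 bp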